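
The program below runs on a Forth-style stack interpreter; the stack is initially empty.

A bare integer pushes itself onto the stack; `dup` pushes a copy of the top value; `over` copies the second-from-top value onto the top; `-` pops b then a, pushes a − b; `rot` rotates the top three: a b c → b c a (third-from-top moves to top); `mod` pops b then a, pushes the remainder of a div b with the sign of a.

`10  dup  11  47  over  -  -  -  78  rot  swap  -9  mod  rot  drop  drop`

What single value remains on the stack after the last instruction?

10    10
dup   10 10
11    10 10 11
47    10 10 11 47
over  10 10 11 47 11
-     10 10 11 36
-     10 10 -25
-     10 35
78    10 35 78
rot   35 78 10
swap  35 10 78
-9    35 10 78 -9
mod   35 10 6
rot   10 6 35
drop  10 6
drop  10

10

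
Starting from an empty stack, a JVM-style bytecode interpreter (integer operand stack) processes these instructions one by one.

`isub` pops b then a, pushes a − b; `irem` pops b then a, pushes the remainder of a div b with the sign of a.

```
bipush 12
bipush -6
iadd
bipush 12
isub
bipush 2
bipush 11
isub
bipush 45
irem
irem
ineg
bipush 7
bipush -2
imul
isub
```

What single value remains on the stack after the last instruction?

bipush 12 -> [12]
bipush -6 -> [12, -6]
iadd      -> [6]
bipush 12 -> [6, 12]
isub      -> [-6]
bipush 2  -> [-6, 2]
bipush 11 -> [-6, 2, 11]
isub      -> [-6, -9]
bipush 45 -> [-6, -9, 45]
irem      -> [-6, -9]
irem      -> [-6]
ineg      -> [6]
bipush 7  -> [6, 7]
bipush -2 -> [6, 7, -2]
imul      -> [6, -14]
isub      -> [20]

20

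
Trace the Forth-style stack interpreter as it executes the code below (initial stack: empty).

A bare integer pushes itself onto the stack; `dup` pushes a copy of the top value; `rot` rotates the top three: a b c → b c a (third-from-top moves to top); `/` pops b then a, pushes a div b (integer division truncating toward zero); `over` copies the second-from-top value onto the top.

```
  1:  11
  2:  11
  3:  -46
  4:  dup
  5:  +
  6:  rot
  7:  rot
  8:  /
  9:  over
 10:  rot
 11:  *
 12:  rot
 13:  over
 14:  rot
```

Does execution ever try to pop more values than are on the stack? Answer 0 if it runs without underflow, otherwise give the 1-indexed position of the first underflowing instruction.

11    [11]
11    [11, 11]
-46   [11, 11, -46]
dup   [11, 11, -46, -46]
+     [11, 11, -92]
rot   [11, -92, 11]
rot   [-92, 11, 11]
/     [-92, 1]
over  [-92, 1, -92]
rot   [1, -92, -92]
*     [1, 8464]
rot  — needs 3 operands, stack has 2 → underflow

12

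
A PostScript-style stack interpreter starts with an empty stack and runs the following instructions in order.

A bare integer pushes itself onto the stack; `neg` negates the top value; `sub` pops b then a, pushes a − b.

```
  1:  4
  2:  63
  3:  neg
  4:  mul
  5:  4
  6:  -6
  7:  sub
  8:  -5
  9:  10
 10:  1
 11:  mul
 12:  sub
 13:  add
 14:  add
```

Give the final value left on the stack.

4   : [4]
63  : [4, 63]
neg : [4, -63]
mul : [-252]
4   : [-252, 4]
-6  : [-252, 4, -6]
sub : [-252, 10]
-5  : [-252, 10, -5]
10  : [-252, 10, -5, 10]
1   : [-252, 10, -5, 10, 1]
mul : [-252, 10, -5, 10]
sub : [-252, 10, -15]
add : [-252, -5]
add : [-257]

-257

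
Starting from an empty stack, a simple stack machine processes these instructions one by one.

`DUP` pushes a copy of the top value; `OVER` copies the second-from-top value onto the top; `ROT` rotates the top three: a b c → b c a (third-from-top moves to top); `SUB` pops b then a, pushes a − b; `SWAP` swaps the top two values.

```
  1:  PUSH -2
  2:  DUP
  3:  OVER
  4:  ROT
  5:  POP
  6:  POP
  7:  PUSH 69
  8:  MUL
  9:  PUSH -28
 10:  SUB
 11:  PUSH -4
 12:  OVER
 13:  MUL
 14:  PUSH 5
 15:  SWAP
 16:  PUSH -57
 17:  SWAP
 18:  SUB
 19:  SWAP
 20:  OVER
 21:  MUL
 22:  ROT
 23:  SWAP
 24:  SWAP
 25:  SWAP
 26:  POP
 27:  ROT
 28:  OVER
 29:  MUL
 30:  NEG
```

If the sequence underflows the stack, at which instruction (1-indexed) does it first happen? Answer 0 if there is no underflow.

27

PUSH -2  -> -2
DUP      -> -2 -2
OVER     -> -2 -2 -2
ROT      -> -2 -2 -2
POP      -> -2 -2
POP      -> -2
PUSH 69  -> -2 69
MUL      -> -138
PUSH -28 -> -138 -28
SUB      -> -110
PUSH -4  -> -110 -4
OVER     -> -110 -4 -110
MUL      -> -110 440
PUSH 5   -> -110 440 5
SWAP     -> -110 5 440
PUSH -57 -> -110 5 440 -57
SWAP     -> -110 5 -57 440
SUB      -> -110 5 -497
SWAP     -> -110 -497 5
OVER     -> -110 -497 5 -497
MUL      -> -110 -497 -2485
ROT      -> -497 -2485 -110
SWAP     -> -497 -110 -2485
SWAP     -> -497 -2485 -110
SWAP     -> -497 -110 -2485
POP      -> -497 -110
ROT  — needs 3 operands, stack has 2 → underflow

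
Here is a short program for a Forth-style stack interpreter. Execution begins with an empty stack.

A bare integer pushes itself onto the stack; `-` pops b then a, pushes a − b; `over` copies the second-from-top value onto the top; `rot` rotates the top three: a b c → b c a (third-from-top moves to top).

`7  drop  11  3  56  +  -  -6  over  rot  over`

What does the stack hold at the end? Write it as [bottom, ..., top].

7    : [7]
drop : []
11   : [11]
3    : [11, 3]
56   : [11, 3, 56]
+    : [11, 59]
-    : [-48]
-6   : [-48, -6]
over : [-48, -6, -48]
rot  : [-6, -48, -48]
over : [-6, -48, -48, -48]

[-6, -48, -48, -48]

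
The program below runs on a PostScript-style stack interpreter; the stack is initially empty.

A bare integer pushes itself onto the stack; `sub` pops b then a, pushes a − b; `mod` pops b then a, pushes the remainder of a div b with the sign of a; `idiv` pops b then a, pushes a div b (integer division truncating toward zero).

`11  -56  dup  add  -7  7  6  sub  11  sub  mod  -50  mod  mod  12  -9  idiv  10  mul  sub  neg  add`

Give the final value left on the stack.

1

11   : 11
-56  : 11 -56
dup  : 11 -56 -56
add  : 11 -112
-7   : 11 -112 -7
7    : 11 -112 -7 7
6    : 11 -112 -7 7 6
sub  : 11 -112 -7 1
11   : 11 -112 -7 1 11
sub  : 11 -112 -7 -10
mod  : 11 -112 -7
-50  : 11 -112 -7 -50
mod  : 11 -112 -7
mod  : 11 0
12   : 11 0 12
-9   : 11 0 12 -9
idiv : 11 0 -1
10   : 11 0 -1 10
mul  : 11 0 -10
sub  : 11 10
neg  : 11 -10
add  : 1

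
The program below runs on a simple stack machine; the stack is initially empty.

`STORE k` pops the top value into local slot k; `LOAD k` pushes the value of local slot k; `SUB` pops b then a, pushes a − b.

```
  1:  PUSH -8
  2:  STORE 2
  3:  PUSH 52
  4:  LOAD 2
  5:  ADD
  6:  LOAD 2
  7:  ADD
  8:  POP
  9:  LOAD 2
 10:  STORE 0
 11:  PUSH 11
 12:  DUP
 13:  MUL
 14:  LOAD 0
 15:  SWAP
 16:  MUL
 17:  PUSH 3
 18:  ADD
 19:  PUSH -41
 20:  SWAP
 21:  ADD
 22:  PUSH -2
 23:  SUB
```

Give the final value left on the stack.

PUSH -8  : -8
STORE 2  : (empty)
PUSH 52  : 52
LOAD 2   : 52 -8
ADD      : 44
LOAD 2   : 44 -8
ADD      : 36
POP      : (empty)
LOAD 2   : -8
STORE 0  : (empty)
PUSH 11  : 11
DUP      : 11 11
MUL      : 121
LOAD 0   : 121 -8
SWAP     : -8 121
MUL      : -968
PUSH 3   : -968 3
ADD      : -965
PUSH -41 : -965 -41
SWAP     : -41 -965
ADD      : -1006
PUSH -2  : -1006 -2
SUB      : -1004

-1004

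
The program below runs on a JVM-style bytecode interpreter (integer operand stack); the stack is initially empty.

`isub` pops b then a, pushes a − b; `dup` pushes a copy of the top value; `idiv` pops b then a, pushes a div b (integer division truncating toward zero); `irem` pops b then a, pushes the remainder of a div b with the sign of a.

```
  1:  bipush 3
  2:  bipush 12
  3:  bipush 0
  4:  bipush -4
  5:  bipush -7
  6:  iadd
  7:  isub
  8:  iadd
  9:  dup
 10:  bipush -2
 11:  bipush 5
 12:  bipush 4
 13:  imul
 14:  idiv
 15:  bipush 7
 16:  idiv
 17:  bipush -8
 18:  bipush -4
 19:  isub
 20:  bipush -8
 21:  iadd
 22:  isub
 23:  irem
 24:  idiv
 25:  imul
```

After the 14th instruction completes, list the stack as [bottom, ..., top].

bipush 3   [3]
bipush 12  [3, 12]
bipush 0   [3, 12, 0]
bipush -4  [3, 12, 0, -4]
bipush -7  [3, 12, 0, -4, -7]
iadd       [3, 12, 0, -11]
isub       [3, 12, 11]
iadd       [3, 23]
dup        [3, 23, 23]
bipush -2  [3, 23, 23, -2]
bipush 5   [3, 23, 23, -2, 5]
bipush 4   [3, 23, 23, -2, 5, 4]
imul       [3, 23, 23, -2, 20]
idiv       [3, 23, 23, 0]

[3, 23, 23, 0]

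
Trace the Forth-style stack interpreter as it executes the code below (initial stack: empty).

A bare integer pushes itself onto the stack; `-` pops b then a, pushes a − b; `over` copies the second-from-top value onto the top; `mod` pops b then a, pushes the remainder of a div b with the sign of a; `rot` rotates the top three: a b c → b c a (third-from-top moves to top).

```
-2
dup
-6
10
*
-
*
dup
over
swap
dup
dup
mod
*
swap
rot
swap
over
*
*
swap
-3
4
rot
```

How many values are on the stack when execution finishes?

-2   → [-2]
dup  → [-2, -2]
-6   → [-2, -2, -6]
10   → [-2, -2, -6, 10]
*    → [-2, -2, -60]
-    → [-2, 58]
*    → [-116]
dup  → [-116, -116]
over → [-116, -116, -116]
swap → [-116, -116, -116]
dup  → [-116, -116, -116, -116]
dup  → [-116, -116, -116, -116, -116]
mod  → [-116, -116, -116, 0]
*    → [-116, -116, 0]
swap → [-116, 0, -116]
rot  → [0, -116, -116]
swap → [0, -116, -116]
over → [0, -116, -116, -116]
*    → [0, -116, 13456]
*    → [0, -1560896]
swap → [-1560896, 0]
-3   → [-1560896, 0, -3]
4    → [-1560896, 0, -3, 4]
rot  → [-1560896, -3, 4, 0]

4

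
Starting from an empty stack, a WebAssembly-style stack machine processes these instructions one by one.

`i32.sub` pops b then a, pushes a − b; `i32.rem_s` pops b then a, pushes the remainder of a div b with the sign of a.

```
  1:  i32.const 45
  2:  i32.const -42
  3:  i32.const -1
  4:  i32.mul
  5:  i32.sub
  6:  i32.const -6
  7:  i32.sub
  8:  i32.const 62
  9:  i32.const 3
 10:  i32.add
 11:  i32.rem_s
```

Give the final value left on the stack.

i32.const 45  -> 45
i32.const -42 -> 45 -42
i32.const -1  -> 45 -42 -1
i32.mul       -> 45 42
i32.sub       -> 3
i32.const -6  -> 3 -6
i32.sub       -> 9
i32.const 62  -> 9 62
i32.const 3   -> 9 62 3
i32.add       -> 9 65
i32.rem_s     -> 9

9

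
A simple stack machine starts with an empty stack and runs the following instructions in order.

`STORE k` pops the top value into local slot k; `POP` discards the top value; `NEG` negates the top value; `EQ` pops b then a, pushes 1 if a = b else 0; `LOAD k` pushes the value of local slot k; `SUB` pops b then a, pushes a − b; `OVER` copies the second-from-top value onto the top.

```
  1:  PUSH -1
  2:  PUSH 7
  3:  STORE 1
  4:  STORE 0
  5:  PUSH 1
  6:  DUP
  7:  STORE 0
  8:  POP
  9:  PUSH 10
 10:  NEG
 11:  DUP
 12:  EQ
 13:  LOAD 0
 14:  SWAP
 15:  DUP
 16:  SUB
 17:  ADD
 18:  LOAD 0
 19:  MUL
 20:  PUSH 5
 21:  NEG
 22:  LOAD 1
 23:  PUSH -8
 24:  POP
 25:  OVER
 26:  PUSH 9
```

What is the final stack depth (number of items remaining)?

PUSH -1 → -1
PUSH 7  → -1 7
STORE 1 → -1
STORE 0 → (empty)
PUSH 1  → 1
DUP     → 1 1
STORE 0 → 1
POP     → (empty)
PUSH 10 → 10
NEG     → -10
DUP     → -10 -10
EQ      → 1
LOAD 0  → 1 1
SWAP    → 1 1
DUP     → 1 1 1
SUB     → 1 0
ADD     → 1
LOAD 0  → 1 1
MUL     → 1
PUSH 5  → 1 5
NEG     → 1 -5
LOAD 1  → 1 -5 7
PUSH -8 → 1 -5 7 -8
POP     → 1 -5 7
OVER    → 1 -5 7 -5
PUSH 9  → 1 -5 7 -5 9

5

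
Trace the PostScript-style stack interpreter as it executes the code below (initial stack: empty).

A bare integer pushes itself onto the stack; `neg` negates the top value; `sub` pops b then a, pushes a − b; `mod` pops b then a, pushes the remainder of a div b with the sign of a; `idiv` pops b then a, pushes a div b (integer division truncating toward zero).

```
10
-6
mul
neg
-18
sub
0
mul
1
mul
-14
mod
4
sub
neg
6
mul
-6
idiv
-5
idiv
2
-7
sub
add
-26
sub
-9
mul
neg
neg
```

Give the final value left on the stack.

10   : [10]
-6   : [10, -6]
mul  : [-60]
neg  : [60]
-18  : [60, -18]
sub  : [78]
0    : [78, 0]
mul  : [0]
1    : [0, 1]
mul  : [0]
-14  : [0, -14]
mod  : [0]
4    : [0, 4]
sub  : [-4]
neg  : [4]
6    : [4, 6]
mul  : [24]
-6   : [24, -6]
idiv : [-4]
-5   : [-4, -5]
idiv : [0]
2    : [0, 2]
-7   : [0, 2, -7]
sub  : [0, 9]
add  : [9]
-26  : [9, -26]
sub  : [35]
-9   : [35, -9]
mul  : [-315]
neg  : [315]
neg  : [-315]

-315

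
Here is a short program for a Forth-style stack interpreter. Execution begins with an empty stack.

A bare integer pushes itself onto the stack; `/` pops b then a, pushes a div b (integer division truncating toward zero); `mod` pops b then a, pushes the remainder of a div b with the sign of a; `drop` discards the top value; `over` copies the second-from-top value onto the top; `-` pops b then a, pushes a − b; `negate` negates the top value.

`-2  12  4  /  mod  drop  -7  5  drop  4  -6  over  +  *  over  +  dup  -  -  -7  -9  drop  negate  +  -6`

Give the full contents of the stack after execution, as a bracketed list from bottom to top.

-2     → -2
12     → -2 12
4      → -2 12 4
/      → -2 3
mod    → -2
drop   → (empty)
-7     → -7
5      → -7 5
drop   → -7
4      → -7 4
-6     → -7 4 -6
over   → -7 4 -6 4
+      → -7 4 -2
*      → -7 -8
over   → -7 -8 -7
+      → -7 -15
dup    → -7 -15 -15
-      → -7 0
-      → -7
-7     → -7 -7
-9     → -7 -7 -9
drop   → -7 -7
negate → -7 7
+      → 0
-6     → 0 -6

[0, -6]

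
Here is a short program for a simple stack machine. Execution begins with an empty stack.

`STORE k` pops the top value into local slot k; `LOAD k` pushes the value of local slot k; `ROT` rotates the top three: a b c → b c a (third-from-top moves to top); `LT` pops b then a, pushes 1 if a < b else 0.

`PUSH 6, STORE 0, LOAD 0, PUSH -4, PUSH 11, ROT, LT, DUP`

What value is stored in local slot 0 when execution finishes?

PUSH 6  -> [6]
STORE 0 -> []
LOAD 0  -> [6]
PUSH -4 -> [6, -4]
PUSH 11 -> [6, -4, 11]
ROT     -> [-4, 11, 6]
LT      -> [-4, 0]
DUP     -> [-4, 0, 0]

6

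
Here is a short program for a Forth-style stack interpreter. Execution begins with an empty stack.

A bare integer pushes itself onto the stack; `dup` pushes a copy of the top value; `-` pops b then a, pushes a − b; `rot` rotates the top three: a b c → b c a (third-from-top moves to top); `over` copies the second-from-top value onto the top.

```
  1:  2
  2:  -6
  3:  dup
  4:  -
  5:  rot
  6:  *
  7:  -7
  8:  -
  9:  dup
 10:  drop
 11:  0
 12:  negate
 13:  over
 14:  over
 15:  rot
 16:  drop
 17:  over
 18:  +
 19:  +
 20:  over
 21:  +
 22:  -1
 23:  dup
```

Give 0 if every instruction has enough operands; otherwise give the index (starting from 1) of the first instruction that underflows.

2   → [2]
-6  → [2, -6]
dup → [2, -6, -6]
-   → [2, 0]
rot  — needs 3 operands, stack has 2 → underflow

5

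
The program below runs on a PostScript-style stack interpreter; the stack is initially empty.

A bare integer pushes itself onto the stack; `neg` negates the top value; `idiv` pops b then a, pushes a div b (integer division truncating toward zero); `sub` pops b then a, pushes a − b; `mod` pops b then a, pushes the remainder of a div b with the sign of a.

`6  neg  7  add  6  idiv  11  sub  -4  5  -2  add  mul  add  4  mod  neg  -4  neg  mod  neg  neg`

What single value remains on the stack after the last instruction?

3

6    -> [6]
neg  -> [-6]
7    -> [-6, 7]
add  -> [1]
6    -> [1, 6]
idiv -> [0]
11   -> [0, 11]
sub  -> [-11]
-4   -> [-11, -4]
5    -> [-11, -4, 5]
-2   -> [-11, -4, 5, -2]
add  -> [-11, -4, 3]
mul  -> [-11, -12]
add  -> [-23]
4    -> [-23, 4]
mod  -> [-3]
neg  -> [3]
-4   -> [3, -4]
neg  -> [3, 4]
mod  -> [3]
neg  -> [-3]
neg  -> [3]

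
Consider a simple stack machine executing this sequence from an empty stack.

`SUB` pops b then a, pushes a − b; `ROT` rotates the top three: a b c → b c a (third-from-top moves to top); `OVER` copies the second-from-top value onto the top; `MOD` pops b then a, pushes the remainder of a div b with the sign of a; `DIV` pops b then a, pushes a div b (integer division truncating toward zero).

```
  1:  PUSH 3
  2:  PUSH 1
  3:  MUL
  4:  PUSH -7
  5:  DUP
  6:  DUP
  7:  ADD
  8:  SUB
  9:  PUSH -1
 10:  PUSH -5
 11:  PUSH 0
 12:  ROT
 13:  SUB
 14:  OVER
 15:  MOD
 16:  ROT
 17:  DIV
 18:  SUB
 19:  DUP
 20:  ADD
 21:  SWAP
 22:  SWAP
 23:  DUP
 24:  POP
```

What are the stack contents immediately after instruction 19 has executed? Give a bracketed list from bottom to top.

[3, -5, -5]

PUSH 3  : [3]
PUSH 1  : [3, 1]
MUL     : [3]
PUSH -7 : [3, -7]
DUP     : [3, -7, -7]
DUP     : [3, -7, -7, -7]
ADD     : [3, -7, -14]
SUB     : [3, 7]
PUSH -1 : [3, 7, -1]
PUSH -5 : [3, 7, -1, -5]
PUSH 0  : [3, 7, -1, -5, 0]
ROT     : [3, 7, -5, 0, -1]
SUB     : [3, 7, -5, 1]
OVER    : [3, 7, -5, 1, -5]
MOD     : [3, 7, -5, 1]
ROT     : [3, -5, 1, 7]
DIV     : [3, -5, 0]
SUB     : [3, -5]
DUP     : [3, -5, -5]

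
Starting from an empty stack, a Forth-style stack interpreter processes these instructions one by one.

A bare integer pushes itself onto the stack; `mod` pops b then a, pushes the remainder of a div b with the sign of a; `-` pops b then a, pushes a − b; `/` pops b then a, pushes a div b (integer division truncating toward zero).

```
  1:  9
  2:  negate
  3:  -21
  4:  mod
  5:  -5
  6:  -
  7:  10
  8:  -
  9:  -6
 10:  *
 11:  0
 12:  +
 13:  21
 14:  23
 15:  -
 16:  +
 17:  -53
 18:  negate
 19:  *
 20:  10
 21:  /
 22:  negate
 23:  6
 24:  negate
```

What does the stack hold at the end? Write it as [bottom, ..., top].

9      -> 9
negate -> -9
-21    -> -9 -21
mod    -> -9
-5     -> -9 -5
-      -> -4
10     -> -4 10
-      -> -14
-6     -> -14 -6
*      -> 84
0      -> 84 0
+      -> 84
21     -> 84 21
23     -> 84 21 23
-      -> 84 -2
+      -> 82
-53    -> 82 -53
negate -> 82 53
*      -> 4346
10     -> 4346 10
/      -> 434
negate -> -434
6      -> -434 6
negate -> -434 -6

[-434, -6]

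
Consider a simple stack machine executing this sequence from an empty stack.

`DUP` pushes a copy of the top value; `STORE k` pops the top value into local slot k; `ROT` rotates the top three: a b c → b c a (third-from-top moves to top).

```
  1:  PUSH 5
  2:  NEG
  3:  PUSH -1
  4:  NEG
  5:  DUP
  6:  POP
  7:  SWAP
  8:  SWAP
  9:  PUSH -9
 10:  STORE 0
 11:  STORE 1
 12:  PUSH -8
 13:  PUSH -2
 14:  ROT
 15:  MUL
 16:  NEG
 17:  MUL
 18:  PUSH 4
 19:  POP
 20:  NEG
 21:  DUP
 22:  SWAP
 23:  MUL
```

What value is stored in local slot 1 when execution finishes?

1

PUSH 5  -> [5]
NEG     -> [-5]
PUSH -1 -> [-5, -1]
NEG     -> [-5, 1]
DUP     -> [-5, 1, 1]
POP     -> [-5, 1]
SWAP    -> [1, -5]
SWAP    -> [-5, 1]
PUSH -9 -> [-5, 1, -9]
STORE 0 -> [-5, 1]
STORE 1 -> [-5]
PUSH -8 -> [-5, -8]
PUSH -2 -> [-5, -8, -2]
ROT     -> [-8, -2, -5]
MUL     -> [-8, 10]
NEG     -> [-8, -10]
MUL     -> [80]
PUSH 4  -> [80, 4]
POP     -> [80]
NEG     -> [-80]
DUP     -> [-80, -80]
SWAP    -> [-80, -80]
MUL     -> [6400]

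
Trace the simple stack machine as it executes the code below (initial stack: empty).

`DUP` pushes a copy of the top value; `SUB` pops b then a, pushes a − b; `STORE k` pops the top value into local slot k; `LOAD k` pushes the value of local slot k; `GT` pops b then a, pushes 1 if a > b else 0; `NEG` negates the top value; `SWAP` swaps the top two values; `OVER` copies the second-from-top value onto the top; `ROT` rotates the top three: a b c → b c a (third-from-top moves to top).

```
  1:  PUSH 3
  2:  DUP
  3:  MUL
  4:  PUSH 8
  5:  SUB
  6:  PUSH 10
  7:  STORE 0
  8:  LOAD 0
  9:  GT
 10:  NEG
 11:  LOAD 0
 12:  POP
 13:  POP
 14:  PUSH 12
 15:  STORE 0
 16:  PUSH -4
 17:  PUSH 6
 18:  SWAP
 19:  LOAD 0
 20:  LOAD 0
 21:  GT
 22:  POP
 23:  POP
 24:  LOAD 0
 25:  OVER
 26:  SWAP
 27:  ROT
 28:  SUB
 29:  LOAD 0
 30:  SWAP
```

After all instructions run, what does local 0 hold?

PUSH 3  : 3
DUP     : 3 3
MUL     : 9
PUSH 8  : 9 8
SUB     : 1
PUSH 10 : 1 10
STORE 0 : 1
LOAD 0  : 1 10
GT      : 0
NEG     : 0
LOAD 0  : 0 10
POP     : 0
POP     : (empty)
PUSH 12 : 12
STORE 0 : (empty)
PUSH -4 : -4
PUSH 6  : -4 6
SWAP    : 6 -4
LOAD 0  : 6 -4 12
LOAD 0  : 6 -4 12 12
GT      : 6 -4 0
POP     : 6 -4
POP     : 6
LOAD 0  : 6 12
OVER    : 6 12 6
SWAP    : 6 6 12
ROT     : 6 12 6
SUB     : 6 6
LOAD 0  : 6 6 12
SWAP    : 6 12 6

12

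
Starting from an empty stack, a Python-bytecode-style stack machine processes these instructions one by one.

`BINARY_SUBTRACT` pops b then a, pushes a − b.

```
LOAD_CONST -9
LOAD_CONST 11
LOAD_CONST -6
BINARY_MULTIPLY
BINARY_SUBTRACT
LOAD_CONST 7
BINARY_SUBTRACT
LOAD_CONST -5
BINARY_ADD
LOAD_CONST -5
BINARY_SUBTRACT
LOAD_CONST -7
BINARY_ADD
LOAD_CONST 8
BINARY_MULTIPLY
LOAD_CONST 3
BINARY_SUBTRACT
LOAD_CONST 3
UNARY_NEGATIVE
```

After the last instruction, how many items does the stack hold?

2

LOAD_CONST -9   → [-9]
LOAD_CONST 11   → [-9, 11]
LOAD_CONST -6   → [-9, 11, -6]
BINARY_MULTIPLY → [-9, -66]
BINARY_SUBTRACT → [57]
LOAD_CONST 7    → [57, 7]
BINARY_SUBTRACT → [50]
LOAD_CONST -5   → [50, -5]
BINARY_ADD      → [45]
LOAD_CONST -5   → [45, -5]
BINARY_SUBTRACT → [50]
LOAD_CONST -7   → [50, -7]
BINARY_ADD      → [43]
LOAD_CONST 8    → [43, 8]
BINARY_MULTIPLY → [344]
LOAD_CONST 3    → [344, 3]
BINARY_SUBTRACT → [341]
LOAD_CONST 3    → [341, 3]
UNARY_NEGATIVE  → [341, -3]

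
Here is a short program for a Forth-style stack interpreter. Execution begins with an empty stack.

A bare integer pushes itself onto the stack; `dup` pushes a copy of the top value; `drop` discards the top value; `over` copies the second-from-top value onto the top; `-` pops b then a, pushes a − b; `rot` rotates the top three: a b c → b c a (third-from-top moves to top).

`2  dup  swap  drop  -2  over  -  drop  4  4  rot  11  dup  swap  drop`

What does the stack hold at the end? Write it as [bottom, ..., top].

[4, 4, 2, 11]

2    → 2
dup  → 2 2
swap → 2 2
drop → 2
-2   → 2 -2
over → 2 -2 2
-    → 2 -4
drop → 2
4    → 2 4
4    → 2 4 4
rot  → 4 4 2
11   → 4 4 2 11
dup  → 4 4 2 11 11
swap → 4 4 2 11 11
drop → 4 4 2 11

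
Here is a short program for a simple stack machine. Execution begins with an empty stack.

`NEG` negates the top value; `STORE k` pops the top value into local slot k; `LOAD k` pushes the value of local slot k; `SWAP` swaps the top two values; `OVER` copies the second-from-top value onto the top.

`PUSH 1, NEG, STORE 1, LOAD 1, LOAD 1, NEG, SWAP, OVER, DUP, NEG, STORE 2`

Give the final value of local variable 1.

PUSH 1  → [1]
NEG     → [-1]
STORE 1 → []
LOAD 1  → [-1]
LOAD 1  → [-1, -1]
NEG     → [-1, 1]
SWAP    → [1, -1]
OVER    → [1, -1, 1]
DUP     → [1, -1, 1, 1]
NEG     → [1, -1, 1, -1]
STORE 2 → [1, -1, 1]

-1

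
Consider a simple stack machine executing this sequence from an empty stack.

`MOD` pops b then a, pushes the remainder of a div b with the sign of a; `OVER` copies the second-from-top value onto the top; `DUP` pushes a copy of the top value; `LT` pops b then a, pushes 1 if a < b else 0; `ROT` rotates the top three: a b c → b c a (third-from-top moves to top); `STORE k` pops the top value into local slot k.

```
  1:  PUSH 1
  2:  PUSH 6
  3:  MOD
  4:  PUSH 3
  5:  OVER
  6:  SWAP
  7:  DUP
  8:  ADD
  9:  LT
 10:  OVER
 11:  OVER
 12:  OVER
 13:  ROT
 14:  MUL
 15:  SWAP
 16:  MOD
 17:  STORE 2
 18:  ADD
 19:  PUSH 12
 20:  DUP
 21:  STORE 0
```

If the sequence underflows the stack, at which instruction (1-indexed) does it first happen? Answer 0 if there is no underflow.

0

PUSH 1  : 1
PUSH 6  : 1 6
MOD     : 1
PUSH 3  : 1 3
OVER    : 1 3 1
SWAP    : 1 1 3
DUP     : 1 1 3 3
ADD     : 1 1 6
LT      : 1 1
OVER    : 1 1 1
OVER    : 1 1 1 1
OVER    : 1 1 1 1 1
ROT     : 1 1 1 1 1
MUL     : 1 1 1 1
SWAP    : 1 1 1 1
MOD     : 1 1 0
STORE 2 : 1 1
ADD     : 2
PUSH 12 : 2 12
DUP     : 2 12 12
STORE 0 : 2 12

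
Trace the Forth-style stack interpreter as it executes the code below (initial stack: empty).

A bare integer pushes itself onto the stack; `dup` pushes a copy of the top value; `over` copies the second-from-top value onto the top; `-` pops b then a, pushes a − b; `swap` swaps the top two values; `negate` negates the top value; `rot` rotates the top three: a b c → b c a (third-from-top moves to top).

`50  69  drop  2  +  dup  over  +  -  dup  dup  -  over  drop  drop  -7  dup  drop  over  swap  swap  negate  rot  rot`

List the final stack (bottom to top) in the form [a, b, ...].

50     -> 50
69     -> 50 69
drop   -> 50
2      -> 50 2
+      -> 52
dup    -> 52 52
over   -> 52 52 52
+      -> 52 104
-      -> -52
dup    -> -52 -52
dup    -> -52 -52 -52
-      -> -52 0
over   -> -52 0 -52
drop   -> -52 0
drop   -> -52
-7     -> -52 -7
dup    -> -52 -7 -7
drop   -> -52 -7
over   -> -52 -7 -52
swap   -> -52 -52 -7
swap   -> -52 -7 -52
negate -> -52 -7 52
rot    -> -7 52 -52
rot    -> 52 -52 -7

[52, -52, -7]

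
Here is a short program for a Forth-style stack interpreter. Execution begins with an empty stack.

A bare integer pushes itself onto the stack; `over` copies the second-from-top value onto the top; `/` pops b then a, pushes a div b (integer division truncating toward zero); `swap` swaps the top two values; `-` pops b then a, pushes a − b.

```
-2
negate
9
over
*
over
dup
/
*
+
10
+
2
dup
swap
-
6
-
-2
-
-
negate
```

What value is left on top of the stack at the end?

-2      -2
negate  2
9       2 9
over    2 9 2
*       2 18
over    2 18 2
dup     2 18 2 2
/       2 18 1
*       2 18
+       20
10      20 10
+       30
2       30 2
dup     30 2 2
swap    30 2 2
-       30 0
6       30 0 6
-       30 -6
-2      30 -6 -2
-       30 -4
-       34
negate  -34

-34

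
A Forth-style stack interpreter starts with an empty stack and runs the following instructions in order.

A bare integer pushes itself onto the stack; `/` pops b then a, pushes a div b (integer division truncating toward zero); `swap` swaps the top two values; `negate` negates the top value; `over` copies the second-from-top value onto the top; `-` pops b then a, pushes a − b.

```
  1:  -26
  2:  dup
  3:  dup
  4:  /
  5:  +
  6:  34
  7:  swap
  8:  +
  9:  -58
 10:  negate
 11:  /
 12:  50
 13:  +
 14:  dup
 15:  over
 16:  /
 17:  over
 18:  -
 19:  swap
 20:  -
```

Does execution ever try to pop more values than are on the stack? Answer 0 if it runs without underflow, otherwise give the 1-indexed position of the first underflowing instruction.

-26     -26
dup     -26 -26
dup     -26 -26 -26
/       -26 1
+       -25
34      -25 34
swap    34 -25
+       9
-58     9 -58
negate  9 58
/       0
50      0 50
+       50
dup     50 50
over    50 50 50
/       50 1
over    50 1 50
-       50 -49
swap    -49 50
-       -99

0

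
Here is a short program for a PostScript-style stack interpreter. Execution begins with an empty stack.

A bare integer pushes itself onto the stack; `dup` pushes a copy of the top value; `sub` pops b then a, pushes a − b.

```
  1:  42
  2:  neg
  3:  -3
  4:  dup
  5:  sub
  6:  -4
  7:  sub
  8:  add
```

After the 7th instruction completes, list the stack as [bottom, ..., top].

[-42, 4]

42  -> 42
neg -> -42
-3  -> -42 -3
dup -> -42 -3 -3
sub -> -42 0
-4  -> -42 0 -4
sub -> -42 4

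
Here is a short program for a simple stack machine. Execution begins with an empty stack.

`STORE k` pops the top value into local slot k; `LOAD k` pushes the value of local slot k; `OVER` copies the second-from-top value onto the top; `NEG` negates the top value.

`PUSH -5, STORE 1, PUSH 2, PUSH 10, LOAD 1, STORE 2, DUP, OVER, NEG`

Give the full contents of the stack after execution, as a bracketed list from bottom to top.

PUSH -5 : -5
STORE 1 : (empty)
PUSH 2  : 2
PUSH 10 : 2 10
LOAD 1  : 2 10 -5
STORE 2 : 2 10
DUP     : 2 10 10
OVER    : 2 10 10 10
NEG     : 2 10 10 -10

[2, 10, 10, -10]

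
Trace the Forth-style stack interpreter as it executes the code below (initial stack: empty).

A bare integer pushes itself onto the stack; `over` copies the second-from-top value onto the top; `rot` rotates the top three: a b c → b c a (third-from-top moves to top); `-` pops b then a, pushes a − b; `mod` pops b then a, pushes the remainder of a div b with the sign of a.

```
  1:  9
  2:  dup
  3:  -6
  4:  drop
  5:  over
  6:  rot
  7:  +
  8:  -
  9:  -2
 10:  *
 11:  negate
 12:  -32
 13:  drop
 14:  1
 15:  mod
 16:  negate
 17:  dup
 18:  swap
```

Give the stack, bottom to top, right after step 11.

9       [9]
dup     [9, 9]
-6      [9, 9, -6]
drop    [9, 9]
over    [9, 9, 9]
rot     [9, 9, 9]
+       [9, 18]
-       [-9]
-2      [-9, -2]
*       [18]
negate  [-18]

[-18]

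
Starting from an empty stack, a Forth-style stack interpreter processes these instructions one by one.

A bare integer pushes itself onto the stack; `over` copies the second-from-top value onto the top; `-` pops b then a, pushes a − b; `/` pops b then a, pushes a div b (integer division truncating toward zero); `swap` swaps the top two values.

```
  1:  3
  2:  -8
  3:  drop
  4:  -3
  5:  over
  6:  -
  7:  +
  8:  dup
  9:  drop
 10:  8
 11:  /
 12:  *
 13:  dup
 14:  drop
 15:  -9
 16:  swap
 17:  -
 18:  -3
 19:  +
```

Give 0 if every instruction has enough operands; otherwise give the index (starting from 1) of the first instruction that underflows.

12

3    : [3]
-8   : [3, -8]
drop : [3]
-3   : [3, -3]
over : [3, -3, 3]
-    : [3, -6]
+    : [-3]
dup  : [-3, -3]
drop : [-3]
8    : [-3, 8]
/    : [0]
*  — needs 2 operands, stack has 1 → underflow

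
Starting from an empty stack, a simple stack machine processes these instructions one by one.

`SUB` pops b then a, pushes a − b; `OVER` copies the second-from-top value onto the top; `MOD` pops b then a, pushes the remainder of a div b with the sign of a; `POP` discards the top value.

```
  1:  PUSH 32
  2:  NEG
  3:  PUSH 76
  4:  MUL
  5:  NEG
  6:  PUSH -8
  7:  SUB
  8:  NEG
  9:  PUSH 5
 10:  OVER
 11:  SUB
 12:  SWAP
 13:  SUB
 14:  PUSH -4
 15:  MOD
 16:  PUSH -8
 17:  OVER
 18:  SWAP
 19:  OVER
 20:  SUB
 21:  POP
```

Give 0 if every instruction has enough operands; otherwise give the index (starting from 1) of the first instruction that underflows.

0

PUSH 32  32
NEG      -32
PUSH 76  -32 76
MUL      -2432
NEG      2432
PUSH -8  2432 -8
SUB      2440
NEG      -2440
PUSH 5   -2440 5
OVER     -2440 5 -2440
SUB      -2440 2445
SWAP     2445 -2440
SUB      4885
PUSH -4  4885 -4
MOD      1
PUSH -8  1 -8
OVER     1 -8 1
SWAP     1 1 -8
OVER     1 1 -8 1
SUB      1 1 -9
POP      1 1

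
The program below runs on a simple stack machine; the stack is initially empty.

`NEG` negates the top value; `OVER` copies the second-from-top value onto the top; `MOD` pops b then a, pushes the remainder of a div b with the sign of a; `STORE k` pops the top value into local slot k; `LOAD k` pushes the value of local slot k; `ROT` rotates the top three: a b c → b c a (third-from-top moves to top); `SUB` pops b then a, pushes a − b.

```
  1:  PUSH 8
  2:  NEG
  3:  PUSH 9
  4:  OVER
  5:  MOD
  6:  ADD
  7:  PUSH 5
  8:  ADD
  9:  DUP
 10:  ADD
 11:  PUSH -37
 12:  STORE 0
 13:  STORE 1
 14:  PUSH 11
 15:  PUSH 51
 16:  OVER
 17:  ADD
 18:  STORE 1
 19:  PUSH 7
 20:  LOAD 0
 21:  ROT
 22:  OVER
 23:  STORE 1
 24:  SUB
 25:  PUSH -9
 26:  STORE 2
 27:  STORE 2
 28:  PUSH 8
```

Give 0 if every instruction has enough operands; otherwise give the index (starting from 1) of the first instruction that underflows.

PUSH 8   → [8]
NEG      → [-8]
PUSH 9   → [-8, 9]
OVER     → [-8, 9, -8]
MOD      → [-8, 1]
ADD      → [-7]
PUSH 5   → [-7, 5]
ADD      → [-2]
DUP      → [-2, -2]
ADD      → [-4]
PUSH -37 → [-4, -37]
STORE 0  → [-4]
STORE 1  → []
PUSH 11  → [11]
PUSH 51  → [11, 51]
OVER     → [11, 51, 11]
ADD      → [11, 62]
STORE 1  → [11]
PUSH 7   → [11, 7]
LOAD 0   → [11, 7, -37]
ROT      → [7, -37, 11]
OVER     → [7, -37, 11, -37]
STORE 1  → [7, -37, 11]
SUB      → [7, -48]
PUSH -9  → [7, -48, -9]
STORE 2  → [7, -48]
STORE 2  → [7]
PUSH 8   → [7, 8]

0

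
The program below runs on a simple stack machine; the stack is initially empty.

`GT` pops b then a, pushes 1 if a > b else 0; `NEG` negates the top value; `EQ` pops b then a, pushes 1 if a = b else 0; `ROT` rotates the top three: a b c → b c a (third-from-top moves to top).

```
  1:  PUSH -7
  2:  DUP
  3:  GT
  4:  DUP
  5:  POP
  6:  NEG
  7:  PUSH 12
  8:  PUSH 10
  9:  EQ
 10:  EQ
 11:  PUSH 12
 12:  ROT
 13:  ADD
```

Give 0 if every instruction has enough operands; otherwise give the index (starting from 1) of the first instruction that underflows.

PUSH -7 : -7
DUP     : -7 -7
GT      : 0
DUP     : 0 0
POP     : 0
NEG     : 0
PUSH 12 : 0 12
PUSH 10 : 0 12 10
EQ      : 0 0
EQ      : 1
PUSH 12 : 1 12
ROT  — needs 3 operands, stack has 2 → underflow

12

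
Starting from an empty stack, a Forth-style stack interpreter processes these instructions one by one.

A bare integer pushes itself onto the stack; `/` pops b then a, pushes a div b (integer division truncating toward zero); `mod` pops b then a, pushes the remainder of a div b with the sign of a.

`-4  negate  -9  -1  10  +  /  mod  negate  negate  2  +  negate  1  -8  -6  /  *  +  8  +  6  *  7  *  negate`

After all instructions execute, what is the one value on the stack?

-4     -> [-4]
negate -> [4]
-9     -> [4, -9]
-1     -> [4, -9, -1]
10     -> [4, -9, -1, 10]
+      -> [4, -9, 9]
/      -> [4, -1]
mod    -> [0]
negate -> [0]
negate -> [0]
2      -> [0, 2]
+      -> [2]
negate -> [-2]
1      -> [-2, 1]
-8     -> [-2, 1, -8]
-6     -> [-2, 1, -8, -6]
/      -> [-2, 1, 1]
*      -> [-2, 1]
+      -> [-1]
8      -> [-1, 8]
+      -> [7]
6      -> [7, 6]
*      -> [42]
7      -> [42, 7]
*      -> [294]
negate -> [-294]

-294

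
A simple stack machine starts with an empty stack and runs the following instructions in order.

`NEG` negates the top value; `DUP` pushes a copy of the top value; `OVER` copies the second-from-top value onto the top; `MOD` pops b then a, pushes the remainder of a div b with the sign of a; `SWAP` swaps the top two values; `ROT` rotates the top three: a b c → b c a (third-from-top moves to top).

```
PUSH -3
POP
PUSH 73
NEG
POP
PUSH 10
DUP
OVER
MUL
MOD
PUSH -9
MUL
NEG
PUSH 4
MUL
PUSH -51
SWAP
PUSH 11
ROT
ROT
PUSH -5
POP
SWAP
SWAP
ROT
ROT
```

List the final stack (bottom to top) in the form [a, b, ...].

PUSH -3  : [-3]
POP      : []
PUSH 73  : [73]
NEG      : [-73]
POP      : []
PUSH 10  : [10]
DUP      : [10, 10]
OVER     : [10, 10, 10]
MUL      : [10, 100]
MOD      : [10]
PUSH -9  : [10, -9]
MUL      : [-90]
NEG      : [90]
PUSH 4   : [90, 4]
MUL      : [360]
PUSH -51 : [360, -51]
SWAP     : [-51, 360]
PUSH 11  : [-51, 360, 11]
ROT      : [360, 11, -51]
ROT      : [11, -51, 360]
PUSH -5  : [11, -51, 360, -5]
POP      : [11, -51, 360]
SWAP     : [11, 360, -51]
SWAP     : [11, -51, 360]
ROT      : [-51, 360, 11]
ROT      : [360, 11, -51]

[360, 11, -51]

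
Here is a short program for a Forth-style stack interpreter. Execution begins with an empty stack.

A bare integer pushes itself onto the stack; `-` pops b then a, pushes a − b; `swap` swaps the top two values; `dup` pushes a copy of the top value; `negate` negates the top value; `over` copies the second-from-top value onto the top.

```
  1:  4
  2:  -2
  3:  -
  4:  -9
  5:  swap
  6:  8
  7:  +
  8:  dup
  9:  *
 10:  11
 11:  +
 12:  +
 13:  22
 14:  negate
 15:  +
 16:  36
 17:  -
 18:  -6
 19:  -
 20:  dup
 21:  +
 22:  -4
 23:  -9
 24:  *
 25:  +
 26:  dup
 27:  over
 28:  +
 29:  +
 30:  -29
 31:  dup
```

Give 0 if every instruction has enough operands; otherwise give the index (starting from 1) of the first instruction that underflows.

0

4      -> 4
-2     -> 4 -2
-      -> 6
-9     -> 6 -9
swap   -> -9 6
8      -> -9 6 8
+      -> -9 14
dup    -> -9 14 14
*      -> -9 196
11     -> -9 196 11
+      -> -9 207
+      -> 198
22     -> 198 22
negate -> 198 -22
+      -> 176
36     -> 176 36
-      -> 140
-6     -> 140 -6
-      -> 146
dup    -> 146 146
+      -> 292
-4     -> 292 -4
-9     -> 292 -4 -9
*      -> 292 36
+      -> 328
dup    -> 328 328
over   -> 328 328 328
+      -> 328 656
+      -> 984
-29    -> 984 -29
dup    -> 984 -29 -29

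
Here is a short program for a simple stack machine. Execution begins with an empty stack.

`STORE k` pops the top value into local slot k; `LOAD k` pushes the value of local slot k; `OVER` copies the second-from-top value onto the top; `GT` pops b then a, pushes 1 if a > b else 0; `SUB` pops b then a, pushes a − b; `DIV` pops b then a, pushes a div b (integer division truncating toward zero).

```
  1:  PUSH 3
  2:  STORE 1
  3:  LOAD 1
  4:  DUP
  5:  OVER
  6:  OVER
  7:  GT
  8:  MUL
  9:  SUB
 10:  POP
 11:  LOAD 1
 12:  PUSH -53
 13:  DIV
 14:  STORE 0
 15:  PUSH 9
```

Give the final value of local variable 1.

PUSH 3   -> [3]
STORE 1  -> []
LOAD 1   -> [3]
DUP      -> [3, 3]
OVER     -> [3, 3, 3]
OVER     -> [3, 3, 3, 3]
GT       -> [3, 3, 0]
MUL      -> [3, 0]
SUB      -> [3]
POP      -> []
LOAD 1   -> [3]
PUSH -53 -> [3, -53]
DIV      -> [0]
STORE 0  -> []
PUSH 9   -> [9]

3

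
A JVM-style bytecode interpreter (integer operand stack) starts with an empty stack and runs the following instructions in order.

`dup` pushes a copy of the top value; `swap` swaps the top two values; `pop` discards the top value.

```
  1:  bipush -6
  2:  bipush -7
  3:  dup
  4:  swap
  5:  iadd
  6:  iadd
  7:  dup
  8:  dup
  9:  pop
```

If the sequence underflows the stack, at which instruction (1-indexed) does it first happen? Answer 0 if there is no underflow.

bipush -6  -6
bipush -7  -6 -7
dup        -6 -7 -7
swap       -6 -7 -7
iadd       -6 -14
iadd       -20
dup        -20 -20
dup        -20 -20 -20
pop        -20 -20

0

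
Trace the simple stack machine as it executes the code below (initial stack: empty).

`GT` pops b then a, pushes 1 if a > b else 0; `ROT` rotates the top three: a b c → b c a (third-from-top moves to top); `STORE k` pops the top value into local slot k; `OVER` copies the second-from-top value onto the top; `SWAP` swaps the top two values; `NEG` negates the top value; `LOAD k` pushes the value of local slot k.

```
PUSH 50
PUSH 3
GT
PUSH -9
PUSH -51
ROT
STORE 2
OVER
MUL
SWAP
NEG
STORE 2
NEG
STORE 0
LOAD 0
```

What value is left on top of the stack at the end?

-459

PUSH 50   50
PUSH 3    50 3
GT        1
PUSH -9   1 -9
PUSH -51  1 -9 -51
ROT       -9 -51 1
STORE 2   -9 -51
OVER      -9 -51 -9
MUL       -9 459
SWAP      459 -9
NEG       459 9
STORE 2   459
NEG       -459
STORE 0   (empty)
LOAD 0    -459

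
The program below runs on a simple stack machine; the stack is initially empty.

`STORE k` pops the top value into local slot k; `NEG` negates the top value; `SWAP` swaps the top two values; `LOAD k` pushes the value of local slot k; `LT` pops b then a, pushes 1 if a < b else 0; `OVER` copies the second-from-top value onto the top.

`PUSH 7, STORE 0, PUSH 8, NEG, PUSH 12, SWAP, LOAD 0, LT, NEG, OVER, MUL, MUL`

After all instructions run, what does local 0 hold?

7

PUSH 7   [7]
STORE 0  []
PUSH 8   [8]
NEG      [-8]
PUSH 12  [-8, 12]
SWAP     [12, -8]
LOAD 0   [12, -8, 7]
LT       [12, 1]
NEG      [12, -1]
OVER     [12, -1, 12]
MUL      [12, -12]
MUL      [-144]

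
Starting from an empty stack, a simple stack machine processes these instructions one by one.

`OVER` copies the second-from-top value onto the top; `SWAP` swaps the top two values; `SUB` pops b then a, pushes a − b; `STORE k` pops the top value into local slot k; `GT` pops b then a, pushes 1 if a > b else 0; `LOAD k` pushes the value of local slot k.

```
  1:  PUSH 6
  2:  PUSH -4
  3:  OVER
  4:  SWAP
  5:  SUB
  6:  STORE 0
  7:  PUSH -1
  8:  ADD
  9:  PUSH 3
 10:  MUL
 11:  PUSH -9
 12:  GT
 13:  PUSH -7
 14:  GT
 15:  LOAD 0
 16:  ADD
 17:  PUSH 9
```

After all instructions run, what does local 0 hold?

PUSH 6   6
PUSH -4  6 -4
OVER     6 -4 6
SWAP     6 6 -4
SUB      6 10
STORE 0  6
PUSH -1  6 -1
ADD      5
PUSH 3   5 3
MUL      15
PUSH -9  15 -9
GT       1
PUSH -7  1 -7
GT       1
LOAD 0   1 10
ADD      11
PUSH 9   11 9

10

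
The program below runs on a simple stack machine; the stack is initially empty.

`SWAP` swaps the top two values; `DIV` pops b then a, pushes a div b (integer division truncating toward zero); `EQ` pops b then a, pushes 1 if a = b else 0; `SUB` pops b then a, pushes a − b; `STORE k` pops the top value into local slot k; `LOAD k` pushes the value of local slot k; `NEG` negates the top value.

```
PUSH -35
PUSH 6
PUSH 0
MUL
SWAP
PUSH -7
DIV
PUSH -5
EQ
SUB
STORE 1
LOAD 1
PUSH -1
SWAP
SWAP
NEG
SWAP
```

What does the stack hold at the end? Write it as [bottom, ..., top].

PUSH -35  -35
PUSH 6    -35 6
PUSH 0    -35 6 0
MUL       -35 0
SWAP      0 -35
PUSH -7   0 -35 -7
DIV       0 5
PUSH -5   0 5 -5
EQ        0 0
SUB       0
STORE 1   (empty)
LOAD 1    0
PUSH -1   0 -1
SWAP      -1 0
SWAP      0 -1
NEG       0 1
SWAP      1 0

[1, 0]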